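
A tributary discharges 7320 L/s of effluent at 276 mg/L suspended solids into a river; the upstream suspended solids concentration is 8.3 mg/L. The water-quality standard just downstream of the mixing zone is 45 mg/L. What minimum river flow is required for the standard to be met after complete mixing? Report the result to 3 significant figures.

Set C_mix = 45: (Q·8.300 + 7320·276.0) / (Q + 7320) = 45
→ Q = 7320·(276.0 − 45)/(45 − 8.300) = 46070 L/s.

46100 L/s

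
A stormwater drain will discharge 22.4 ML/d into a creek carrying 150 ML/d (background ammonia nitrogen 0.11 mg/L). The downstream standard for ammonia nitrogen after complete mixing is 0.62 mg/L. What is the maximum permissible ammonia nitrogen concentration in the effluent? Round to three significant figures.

At the limit, (Qr·Cr + Qe·Cₑ)/(Qr + Qe) = 0.62:
Cₑ = (172.4·0.62 − 150.0·0.1100) / 22.40 = 4.035 mg/L.

4.04 mg/L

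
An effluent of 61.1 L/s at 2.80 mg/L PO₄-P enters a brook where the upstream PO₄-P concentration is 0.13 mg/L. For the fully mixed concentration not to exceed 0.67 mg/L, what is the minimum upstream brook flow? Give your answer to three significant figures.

241 L/s

Set C_mix = 0.67: (Q·0.1300 + 61.10·2.800) / (Q + 61.10) = 0.67
→ Q = 61.10·(2.800 − 0.67)/(0.67 − 0.1300) = 241.0 L/s.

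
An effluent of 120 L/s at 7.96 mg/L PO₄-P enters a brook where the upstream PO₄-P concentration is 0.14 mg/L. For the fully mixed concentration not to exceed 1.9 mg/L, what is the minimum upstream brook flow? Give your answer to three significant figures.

Set C_mix = 1.9: (Q·0.1400 + 120.0·7.960) / (Q + 120.0) = 1.9
→ Q = 120.0·(7.960 − 1.9)/(1.9 − 0.1400) = 413.2 L/s.

413 L/s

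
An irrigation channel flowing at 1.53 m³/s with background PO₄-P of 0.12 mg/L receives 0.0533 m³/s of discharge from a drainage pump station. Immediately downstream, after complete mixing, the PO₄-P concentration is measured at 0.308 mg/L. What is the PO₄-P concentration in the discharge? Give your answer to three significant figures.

Mass balance: 1.530·0.1200 + 0.05330·Cₑ = 1.583·0.3080
→ Cₑ = (1.583·0.3080 − 1.530·0.1200) / 0.05330 = 5.705 mg/L.

5.70 mg/L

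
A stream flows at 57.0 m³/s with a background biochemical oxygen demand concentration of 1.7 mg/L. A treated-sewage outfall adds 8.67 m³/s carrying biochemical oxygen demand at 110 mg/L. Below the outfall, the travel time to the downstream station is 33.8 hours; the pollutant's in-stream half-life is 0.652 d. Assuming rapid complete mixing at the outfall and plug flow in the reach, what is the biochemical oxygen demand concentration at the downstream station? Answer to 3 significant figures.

Mixed concentration C = ΣQC/ΣQ = (57.00·1.700 + 8.670·110.0) / 65.67 = 1051/65.67 = 16.00 mg/L.
Half-life 0.652 d → k = ln 2 / 0.652 = 1.063 d⁻¹.
First-order decay: C = 16.00·exp(−k·t) = 16.00·0.2238 = 3.580 mg/L.

3.58 mg/L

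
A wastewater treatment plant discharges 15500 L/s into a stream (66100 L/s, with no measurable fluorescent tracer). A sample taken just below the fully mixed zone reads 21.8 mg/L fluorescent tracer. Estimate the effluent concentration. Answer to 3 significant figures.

Mass balance: 66100·0 + 15500·Cₑ = 81600·21.80
→ Cₑ = (81600·21.80 − 66100·0) / 15500 = 114.8 mg/L.

115 mg/L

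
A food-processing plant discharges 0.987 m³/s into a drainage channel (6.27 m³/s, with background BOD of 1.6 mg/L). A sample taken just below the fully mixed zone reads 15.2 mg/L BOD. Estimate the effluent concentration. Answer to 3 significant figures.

102 mg/L

Mass balance: 6.270·1.600 + 0.9870·Cₑ = 7.257·15.20
→ Cₑ = (7.257·15.20 − 6.270·1.600) / 0.9870 = 101.6 mg/L.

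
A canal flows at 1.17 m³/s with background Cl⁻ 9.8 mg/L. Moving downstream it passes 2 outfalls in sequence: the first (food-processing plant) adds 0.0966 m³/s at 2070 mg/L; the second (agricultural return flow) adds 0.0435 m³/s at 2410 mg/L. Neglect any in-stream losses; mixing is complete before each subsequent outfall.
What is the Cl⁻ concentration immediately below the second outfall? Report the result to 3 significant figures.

241 mg/L

Outfall 1: combined Q = 1.267 m³/s; C = (1.170·9.800 + 0.09660·2070)/1.267 = 166.9 mg/L.
Outfall 2: combined Q = 1.310 m³/s; C = (1.267·166.9 + 0.04350·2410)/1.310 = 241.4 mg/L.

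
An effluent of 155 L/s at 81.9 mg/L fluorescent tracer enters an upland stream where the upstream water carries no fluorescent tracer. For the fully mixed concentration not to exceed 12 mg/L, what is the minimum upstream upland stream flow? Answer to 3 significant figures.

903 L/s

Set C_mix = 12: (Q·0 + 155.0·81.90) / (Q + 155.0) = 12
→ Q = 155.0·(81.90 − 12)/(12 − 0) = 902.9 L/s.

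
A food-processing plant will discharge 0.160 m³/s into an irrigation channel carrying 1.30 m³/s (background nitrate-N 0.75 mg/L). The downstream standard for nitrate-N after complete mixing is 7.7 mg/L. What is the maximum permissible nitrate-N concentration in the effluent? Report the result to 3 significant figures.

64.2 mg/L

At the limit, (Qr·Cr + Qe·Cₑ)/(Qr + Qe) = 7.7:
Cₑ = (1.460·7.7 − 1.300·0.7500) / 0.1600 = 64.17 mg/L.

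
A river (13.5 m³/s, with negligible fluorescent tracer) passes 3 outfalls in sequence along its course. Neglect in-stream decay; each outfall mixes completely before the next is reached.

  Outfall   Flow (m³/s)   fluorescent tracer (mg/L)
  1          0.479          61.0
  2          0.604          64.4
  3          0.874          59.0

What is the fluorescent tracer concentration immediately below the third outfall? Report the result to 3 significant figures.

7.74 mg/L

After outfall 1: Q = 13.50 + 0.4790 = 13.98 m³/s; C = (13.50·0 + 0.4790·61.00)/13.98 = 2.090 mg/L.
After outfall 2: Q = 13.98 + 0.6040 = 14.58 m³/s; C = (13.98·2.090 + 0.6040·64.40)/14.58 = 4.671 mg/L.
After outfall 3: Q = 14.58 + 0.8740 = 15.46 m³/s; C = (14.58·4.671 + 0.8740·59.00)/15.46 = 7.743 mg/L.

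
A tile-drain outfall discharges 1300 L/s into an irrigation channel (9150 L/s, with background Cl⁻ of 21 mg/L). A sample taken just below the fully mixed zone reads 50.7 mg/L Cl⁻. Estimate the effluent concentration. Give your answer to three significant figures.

260 mg/L

Mass balance: 9150·21.00 + 1300·Cₑ = 10450·50.70
→ Cₑ = (10450·50.70 − 9150·21.00) / 1300 = 259.7 mg/L.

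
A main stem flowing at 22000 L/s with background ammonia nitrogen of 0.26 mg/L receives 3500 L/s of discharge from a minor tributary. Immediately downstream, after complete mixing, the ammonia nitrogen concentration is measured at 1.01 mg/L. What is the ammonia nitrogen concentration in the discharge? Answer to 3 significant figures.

5.72 mg/L

Mass balance: 22000·0.2600 + 3500·Cₑ = 25500·1.010
→ Cₑ = (25500·1.010 − 22000·0.2600) / 3500 = 5.724 mg/L.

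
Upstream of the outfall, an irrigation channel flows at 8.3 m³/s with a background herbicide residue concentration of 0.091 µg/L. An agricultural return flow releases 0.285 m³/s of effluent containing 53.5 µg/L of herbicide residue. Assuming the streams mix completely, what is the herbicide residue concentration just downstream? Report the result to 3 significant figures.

1.86 µg/L

Mass balance: C = (8.300·0.09100 + 0.2850·53.50) / 8.585 = 16.00/8.585 = 1.864 µg/L.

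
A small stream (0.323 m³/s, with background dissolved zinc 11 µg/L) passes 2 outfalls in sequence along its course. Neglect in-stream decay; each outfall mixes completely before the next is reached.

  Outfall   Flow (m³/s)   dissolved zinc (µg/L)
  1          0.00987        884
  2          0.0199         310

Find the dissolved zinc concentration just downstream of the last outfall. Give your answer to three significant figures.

After outfall 1: Q = 0.3230 + 0.009870 = 0.3329 m³/s; C = (0.3230·11.00 + 0.009870·884.0)/0.3329 = 36.89 µg/L.
After outfall 2: Q = 0.3329 + 0.01990 = 0.3528 m³/s; C = (0.3329·36.89 + 0.01990·310.0)/0.3528 = 52.29 µg/L.

52.3 µg/L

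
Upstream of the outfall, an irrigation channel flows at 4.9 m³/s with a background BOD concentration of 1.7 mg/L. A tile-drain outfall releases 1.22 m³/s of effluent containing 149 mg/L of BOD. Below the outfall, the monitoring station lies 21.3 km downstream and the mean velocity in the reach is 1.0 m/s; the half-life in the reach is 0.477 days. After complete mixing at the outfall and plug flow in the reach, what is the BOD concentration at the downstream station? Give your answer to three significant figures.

21.7 mg/L

Mixed concentration C = ΣQC/ΣQ = (4.900·1.700 + 1.220·149.0) / 6.120 = 190.1/6.120 = 31.06 mg/L.
Travel time t = 21.3·1000 / 1.0 = 21300 s = 5.917 h.
Half-life 0.477 d → k = ln 2 / 0.477 = 1.453 d⁻¹.
After decay, C = 31.06 × e^(−kt) = 31.06 × 0.6989 = 21.71 mg/L.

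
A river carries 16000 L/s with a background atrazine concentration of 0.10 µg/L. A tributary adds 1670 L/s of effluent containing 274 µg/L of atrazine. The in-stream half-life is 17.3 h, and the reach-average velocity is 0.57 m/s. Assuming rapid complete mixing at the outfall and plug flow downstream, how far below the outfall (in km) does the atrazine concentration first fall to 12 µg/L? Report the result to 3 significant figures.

Mixed concentration C = ΣQC/ΣQ = (16000·0.1000 + 1670·274.0) / 17670 = 459200/17670 = 25.99 µg/L.
Half-life 17.3 h → k = ln 2 / 17.3 = 0.04007 h⁻¹ = 0.9616 d⁻¹.
Set 25.99·exp(−k·t) = 12 → t = ln(25.99/12)/k = 69420 s = 19.28 h.
Distance = v·t = 0.57·69420 = 39570 m = 39.57 km.

39.6 km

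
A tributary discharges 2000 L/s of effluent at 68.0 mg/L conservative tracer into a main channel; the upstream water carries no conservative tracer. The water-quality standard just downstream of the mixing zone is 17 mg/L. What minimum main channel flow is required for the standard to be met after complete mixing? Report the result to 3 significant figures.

6000 L/s

Set C_mix = 17: (Q·0 + 2000·68.00) / (Q + 2000) = 17
→ Q = 2000·(68.00 − 17)/(17 − 0) = 6000 L/s.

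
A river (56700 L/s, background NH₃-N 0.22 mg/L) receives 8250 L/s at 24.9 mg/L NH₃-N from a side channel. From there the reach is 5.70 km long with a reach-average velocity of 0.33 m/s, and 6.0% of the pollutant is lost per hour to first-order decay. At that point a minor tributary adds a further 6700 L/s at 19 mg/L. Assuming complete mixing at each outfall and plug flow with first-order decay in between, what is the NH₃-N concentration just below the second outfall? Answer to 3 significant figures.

4.04 mg/L

Flow-weighted average: C = (56700·0.2200 + 8250·24.90) / 64950 = 217900/64950 = 3.355 mg/L; combined flow 64950 L/s.
Travel time t = 5.70·1000 / 0.33 = 17270 s = 4.798 h.
6.0%/h lost → k = −ln(1 − 0.06) = 0.06188 h⁻¹.
After decay, C = 3.355 × e^(−kt) = 3.355 × 0.7431 = 2.493 mg/L.
Second outfall: C = (64950·2.493 + 6700·19.00)/71650 = 4.037 mg/L.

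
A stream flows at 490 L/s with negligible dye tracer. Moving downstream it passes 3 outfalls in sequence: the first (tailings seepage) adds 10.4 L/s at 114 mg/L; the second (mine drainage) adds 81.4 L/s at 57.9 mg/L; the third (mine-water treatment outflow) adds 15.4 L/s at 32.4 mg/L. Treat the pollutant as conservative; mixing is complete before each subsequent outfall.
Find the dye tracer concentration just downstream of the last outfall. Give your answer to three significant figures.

Outfall 1: combined Q = 500.4 L/s; C = (490.0·0 + 10.40·114.0)/500.4 = 2.369 mg/L.
Outfall 2: combined Q = 581.8 L/s; C = (500.4·2.369 + 81.40·57.90)/581.8 = 10.14 mg/L.
Outfall 3: combined Q = 597.2 L/s; C = (581.8·10.14 + 15.40·32.40)/597.2 = 10.71 mg/L.

10.7 mg/L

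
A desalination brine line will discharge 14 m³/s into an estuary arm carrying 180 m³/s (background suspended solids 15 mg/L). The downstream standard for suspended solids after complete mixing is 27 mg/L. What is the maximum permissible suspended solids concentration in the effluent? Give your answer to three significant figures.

181 mg/L

At the limit, (Qr·Cr + Qe·Cₑ)/(Qr + Qe) = 27:
Cₑ = (194.0·27 − 180.0·15.00) / 14.00 = 181.3 mg/L.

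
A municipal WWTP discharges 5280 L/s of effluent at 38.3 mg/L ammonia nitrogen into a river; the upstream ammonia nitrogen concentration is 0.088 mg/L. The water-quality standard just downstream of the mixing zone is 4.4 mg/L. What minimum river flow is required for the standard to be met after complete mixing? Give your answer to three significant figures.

41500 L/s

Set C_mix = 4.4: (Q·0.08800 + 5280·38.30) / (Q + 5280) = 4.4
→ Q = 5280·(38.30 − 4.4)/(4.4 − 0.08800) = 41510 L/s.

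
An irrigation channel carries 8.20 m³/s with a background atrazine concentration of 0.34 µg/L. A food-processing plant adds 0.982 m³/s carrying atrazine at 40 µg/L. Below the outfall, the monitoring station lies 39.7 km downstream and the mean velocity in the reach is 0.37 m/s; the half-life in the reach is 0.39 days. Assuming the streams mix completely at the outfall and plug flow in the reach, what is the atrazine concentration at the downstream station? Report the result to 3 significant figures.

Conservation of mass: C = (8.200·0.3400 + 0.9820·40.00) / 9.182 = 42.07/9.182 = 4.582 µg/L.
Travel time t = 39.7·1000 / 0.37 = 107300 s = 29.80 h.
Half-life 0.39 d → k = ln 2 / 0.39 = 1.777 d⁻¹.
Applying C = C₀e^(−kt): 4.582 × 0.1100 = 0.5040 µg/L.

0.504 µg/L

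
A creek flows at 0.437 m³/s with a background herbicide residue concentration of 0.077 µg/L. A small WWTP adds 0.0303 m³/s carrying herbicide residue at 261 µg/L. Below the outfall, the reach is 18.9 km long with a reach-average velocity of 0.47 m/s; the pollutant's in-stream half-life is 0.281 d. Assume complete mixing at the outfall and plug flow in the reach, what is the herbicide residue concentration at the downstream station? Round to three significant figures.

Conservation of mass: C = (0.4370·0.07700 + 0.03030·261.0) / 0.4673 = 7.942/0.4673 = 17.00 µg/L.
Travel time t = 18.9·1000 / 0.47 = 40210 s = 11.17 h.
Half-life 0.281 d → k = ln 2 / 0.281 = 2.467 d⁻¹.
First-order decay: C = 17.00·exp(−k·t) = 17.00·0.3172 = 5.392 µg/L.

5.39 µg/L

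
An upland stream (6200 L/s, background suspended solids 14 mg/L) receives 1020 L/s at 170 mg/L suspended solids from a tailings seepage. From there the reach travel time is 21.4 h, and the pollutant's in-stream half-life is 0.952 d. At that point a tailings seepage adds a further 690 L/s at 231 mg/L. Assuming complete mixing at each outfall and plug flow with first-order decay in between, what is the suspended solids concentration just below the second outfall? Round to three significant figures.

Mixed concentration C = ΣQC/ΣQ = (6200·14.00 + 1020·170.0) / 7220 = 260200/7220 = 36.04 mg/L; combined flow 7220 L/s.
Half-life 0.952 d → k = ln 2 / 0.952 = 0.7281 d⁻¹.
First-order decay: C = 36.04·exp(−k·t) = 36.04·0.5225 = 18.83 mg/L.
Second outfall: C = (7220·18.83 + 690.0·231.0)/7910 = 37.34 mg/L.

37.3 mg/L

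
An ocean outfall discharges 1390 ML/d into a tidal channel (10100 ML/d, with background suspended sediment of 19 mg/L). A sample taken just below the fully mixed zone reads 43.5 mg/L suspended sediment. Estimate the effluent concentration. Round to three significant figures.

222 mg/L

Mass balance: 10100·19.00 + 1390·Cₑ = 11490·43.50
→ Cₑ = (11490·43.50 − 10100·19.00) / 1390 = 221.5 mg/L.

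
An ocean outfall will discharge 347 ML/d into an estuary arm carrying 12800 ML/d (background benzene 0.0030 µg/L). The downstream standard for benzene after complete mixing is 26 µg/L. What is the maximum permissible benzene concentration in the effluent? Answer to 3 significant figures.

At the limit, (Qr·Cr + Qe·Cₑ)/(Qr + Qe) = 26:
Cₑ = (13150·26 − 12800·0.003000) / 347.0 = 985.0 µg/L.

985 µg/L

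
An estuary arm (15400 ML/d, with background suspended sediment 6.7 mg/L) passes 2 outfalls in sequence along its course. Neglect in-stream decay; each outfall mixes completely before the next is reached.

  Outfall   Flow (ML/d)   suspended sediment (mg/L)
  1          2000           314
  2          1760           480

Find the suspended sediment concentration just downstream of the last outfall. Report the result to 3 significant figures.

After outfall 1: Q = 15400 + 2000 = 17400 ML/d; C = (15400·6.700 + 2000·314.0)/17400 = 42.02 mg/L.
After outfall 2: Q = 17400 + 1760 = 19160 ML/d; C = (17400·42.02 + 1760·480.0)/19160 = 82.25 mg/L.

82.3 mg/L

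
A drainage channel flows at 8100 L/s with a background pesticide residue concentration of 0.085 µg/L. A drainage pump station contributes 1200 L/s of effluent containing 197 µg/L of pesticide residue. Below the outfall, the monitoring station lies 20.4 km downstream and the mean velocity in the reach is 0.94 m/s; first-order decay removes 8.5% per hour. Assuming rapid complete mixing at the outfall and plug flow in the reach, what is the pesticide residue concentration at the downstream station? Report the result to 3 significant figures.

14.9 µg/L

Flow-weighted average: C = (8100·0.08500 + 1200·197.0) / 9300 = 237100/9300 = 25.49 µg/L.
Travel time t = 20.4·1000 / 0.94 = 21700 s = 6.028 h.
8.5%/h lost → k = −ln(1 − 0.085) = 0.08883 h⁻¹.
Applying C = C₀e^(−kt): 25.49 × 0.5854 = 14.92 µg/L.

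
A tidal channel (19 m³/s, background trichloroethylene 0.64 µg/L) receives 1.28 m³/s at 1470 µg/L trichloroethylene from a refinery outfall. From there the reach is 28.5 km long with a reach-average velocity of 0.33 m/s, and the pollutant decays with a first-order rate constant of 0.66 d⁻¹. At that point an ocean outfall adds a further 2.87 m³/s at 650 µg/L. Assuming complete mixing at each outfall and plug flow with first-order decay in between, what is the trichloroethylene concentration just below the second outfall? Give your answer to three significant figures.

123 µg/L

After mixing, C = (19.00·0.6400 + 1.280·1470) / 20.28 = 1894/20.28 = 93.38 µg/L; combined flow 20.28 m³/s.
Travel time t = 28.5·1000 / 0.33 = 86360 s = 23.99 h.
Applying C = C₀e^(−kt): 93.38 × 0.5170 = 48.28 µg/L.
At the second outfall, C = (20.28·48.28 + 2.870·650.0) / (20.28 + 2.870) = 122.9 µg/L.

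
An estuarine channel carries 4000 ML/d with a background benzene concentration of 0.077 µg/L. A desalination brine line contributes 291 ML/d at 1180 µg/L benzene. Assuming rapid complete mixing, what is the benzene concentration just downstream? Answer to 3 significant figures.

Conservation of mass: C = (4000·0.07700 + 291.0·1180) / 4291 = 343700/4291 = 80.10 µg/L.

80.1 µg/L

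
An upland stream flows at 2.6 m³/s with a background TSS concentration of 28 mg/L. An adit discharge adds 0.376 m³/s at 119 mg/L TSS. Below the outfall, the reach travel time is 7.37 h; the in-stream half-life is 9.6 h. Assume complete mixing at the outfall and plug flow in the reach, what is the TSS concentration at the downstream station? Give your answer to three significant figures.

23.2 mg/L

After mixing, C = (2.600·28.00 + 0.3760·119.0) / 2.976 = 117.5/2.976 = 39.50 mg/L.
Half-life 9.6 h → k = ln 2 / 9.6 = 0.07220 h⁻¹ = 1.733 d⁻¹.
First-order decay: C = 39.50·exp(−k·t) = 39.50·0.5873 = 23.20 mg/L.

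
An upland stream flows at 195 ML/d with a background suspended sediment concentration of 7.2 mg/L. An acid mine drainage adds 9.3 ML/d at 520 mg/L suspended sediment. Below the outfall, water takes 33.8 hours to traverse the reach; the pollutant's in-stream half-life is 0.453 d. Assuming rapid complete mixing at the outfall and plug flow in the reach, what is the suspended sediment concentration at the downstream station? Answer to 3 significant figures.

Flow-weighted average: C = (195.0·7.200 + 9.300·520.0) / 204.3 = 6240/204.3 = 30.54 mg/L.
Half-life 0.453 d → k = ln 2 / 0.453 = 1.530 d⁻¹.
Decay over the reach: 30.54·exp(−kt) = 30.54·0.1159 = 3.540 mg/L.

3.54 mg/L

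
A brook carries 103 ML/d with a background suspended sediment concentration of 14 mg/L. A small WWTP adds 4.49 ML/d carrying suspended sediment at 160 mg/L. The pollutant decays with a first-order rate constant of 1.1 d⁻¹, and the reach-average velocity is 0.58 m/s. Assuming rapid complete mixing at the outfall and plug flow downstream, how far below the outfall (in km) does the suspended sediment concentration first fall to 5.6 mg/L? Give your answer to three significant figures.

58.2 km

After mixing, C = (103.0·14.00 + 4.490·160.0) / 107.5 = 2160/107.5 = 20.10 mg/L.
Set 20.10·exp(−k·t) = 5.6 → t = ln(20.10/5.6)/k = 100400 s = 27.88 h.
Distance = v·t = 0.58·100400 = 58220 m = 58.22 km.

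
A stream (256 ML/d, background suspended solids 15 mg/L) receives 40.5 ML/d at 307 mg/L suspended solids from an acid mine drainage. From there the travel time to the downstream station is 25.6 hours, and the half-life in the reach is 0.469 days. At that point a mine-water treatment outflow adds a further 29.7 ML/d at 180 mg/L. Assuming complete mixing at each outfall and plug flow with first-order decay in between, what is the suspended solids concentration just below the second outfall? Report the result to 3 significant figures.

Mass balance: C = (256.0·15.00 + 40.50·307.0) / 296.5 = 16270/296.5 = 54.89 mg/L; combined flow 296.5 ML/d.
Half-life 0.469 d → k = ln 2 / 0.469 = 1.478 d⁻¹.
First-order decay: C = 54.89·exp(−k·t) = 54.89·0.2067 = 11.35 mg/L.
Second outfall: C = (296.5·11.35 + 29.70·180.0)/326.2 = 26.70 mg/L.

26.7 mg/L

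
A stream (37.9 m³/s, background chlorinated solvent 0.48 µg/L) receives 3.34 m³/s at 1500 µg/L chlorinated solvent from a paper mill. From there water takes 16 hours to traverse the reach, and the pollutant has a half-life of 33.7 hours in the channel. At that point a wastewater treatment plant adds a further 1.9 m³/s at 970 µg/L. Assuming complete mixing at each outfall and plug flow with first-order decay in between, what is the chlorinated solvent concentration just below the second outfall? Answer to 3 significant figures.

127 µg/L

Mass balance: C = (37.90·0.4800 + 3.340·1500) / 41.24 = 5028/41.24 = 121.9 µg/L; combined flow 41.24 m³/s.
Half-life 33.7 h → k = ln 2 / 33.7 = 0.02057 h⁻¹ = 0.4936 d⁻¹.
After decay, C = 121.9 × e^(−kt) = 121.9 × 0.7196 = 87.73 µg/L.
Second outfall: C = (41.24·87.73 + 1.900·970.0)/43.14 = 126.6 µg/L.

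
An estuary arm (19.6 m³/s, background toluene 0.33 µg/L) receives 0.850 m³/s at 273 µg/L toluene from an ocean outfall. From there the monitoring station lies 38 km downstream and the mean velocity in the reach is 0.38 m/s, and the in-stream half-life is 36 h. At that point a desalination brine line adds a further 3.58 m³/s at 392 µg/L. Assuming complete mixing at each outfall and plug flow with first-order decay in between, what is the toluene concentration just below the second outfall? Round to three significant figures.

64.2 µg/L

Mass balance: C = (19.60·0.3300 + 0.8500·273.0) / 20.45 = 238.5/20.45 = 11.66 µg/L; combined flow 20.45 m³/s.
Travel time t = 38·1000 / 0.38 = 100000 s = 27.78 h.
Half-life 36 h → k = ln 2 / 36 = 0.01925 h⁻¹ = 0.4621 d⁻¹.
First-order decay: C = 11.66·exp(−k·t) = 11.66·0.5858 = 6.832 µg/L.
At the second outfall, C = (20.45·6.832 + 3.580·392.0) / (20.45 + 3.580) = 64.21 µg/L.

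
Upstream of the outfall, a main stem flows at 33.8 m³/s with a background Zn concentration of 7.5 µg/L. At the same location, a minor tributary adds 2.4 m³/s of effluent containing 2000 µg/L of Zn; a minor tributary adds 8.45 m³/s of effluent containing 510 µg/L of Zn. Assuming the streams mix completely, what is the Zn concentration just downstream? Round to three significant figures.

Mixed concentration C = ΣQC/ΣQ = (33.80·7.500 + 2.400·2000 + 8.450·510.0) / 44.65 = 9363/44.65 = 209.7 µg/L.

210 µg/L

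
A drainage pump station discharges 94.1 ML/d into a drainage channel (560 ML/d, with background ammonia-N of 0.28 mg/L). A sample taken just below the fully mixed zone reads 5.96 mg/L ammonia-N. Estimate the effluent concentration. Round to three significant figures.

39.8 mg/L

Mass balance: 560.0·0.2800 + 94.10·Cₑ = 654.1·5.960
→ Cₑ = (654.1·5.960 − 560.0·0.2800) / 94.10 = 39.76 mg/L.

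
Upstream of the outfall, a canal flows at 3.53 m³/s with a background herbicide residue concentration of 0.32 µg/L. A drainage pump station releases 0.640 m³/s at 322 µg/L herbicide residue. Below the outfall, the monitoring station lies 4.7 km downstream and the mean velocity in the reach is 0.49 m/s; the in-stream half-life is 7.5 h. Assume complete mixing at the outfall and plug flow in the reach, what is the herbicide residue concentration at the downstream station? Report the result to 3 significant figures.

38.8 µg/L

Flow-weighted average: C = (3.530·0.3200 + 0.6400·322.0) / 4.170 = 207.2/4.170 = 49.69 µg/L.
Travel time t = 4.7·1000 / 0.49 = 9592 s = 2.664 h.
Half-life 7.5 h → k = ln 2 / 7.5 = 0.09242 h⁻¹ = 2.218 d⁻¹.
Decay over the reach: 49.69·exp(−kt) = 49.69·0.7817 = 38.84 µg/L.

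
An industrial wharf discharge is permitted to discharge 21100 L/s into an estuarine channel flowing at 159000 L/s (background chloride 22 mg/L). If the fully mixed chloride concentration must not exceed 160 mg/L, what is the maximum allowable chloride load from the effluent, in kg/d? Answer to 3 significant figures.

2190000 kg/d

Mass balance at the limit: 159000·22.00 + 21100·Cₑ = 180100·160 → Cₑ = 1200 mg/L.
21100 L/s = 21.10 m³/s. Load = 21.10 m³/s × 1200 g/m³ × 86 400 s/d = 2187000 kg/d.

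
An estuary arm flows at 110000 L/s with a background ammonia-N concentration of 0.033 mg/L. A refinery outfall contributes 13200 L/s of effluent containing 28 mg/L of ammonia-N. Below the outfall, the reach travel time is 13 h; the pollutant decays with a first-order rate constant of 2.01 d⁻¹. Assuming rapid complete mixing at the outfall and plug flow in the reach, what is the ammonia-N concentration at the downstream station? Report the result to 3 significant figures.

Conservation of mass: C = (110000·0.03300 + 13200·28.00) / 123200 = 373200/123200 = 3.029 mg/L.
First-order decay: C = 3.029·exp(−k·t) = 3.029·0.3366 = 1.020 mg/L.

1.02 mg/L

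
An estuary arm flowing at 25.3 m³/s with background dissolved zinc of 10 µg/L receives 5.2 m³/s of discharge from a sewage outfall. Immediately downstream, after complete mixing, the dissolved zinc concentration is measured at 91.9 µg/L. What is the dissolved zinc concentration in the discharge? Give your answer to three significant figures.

Mass balance: 25.30·10.00 + 5.200·Cₑ = 30.50·91.90
→ Cₑ = (30.50·91.90 − 25.30·10.00) / 5.200 = 490.4 µg/L.

490 µg/L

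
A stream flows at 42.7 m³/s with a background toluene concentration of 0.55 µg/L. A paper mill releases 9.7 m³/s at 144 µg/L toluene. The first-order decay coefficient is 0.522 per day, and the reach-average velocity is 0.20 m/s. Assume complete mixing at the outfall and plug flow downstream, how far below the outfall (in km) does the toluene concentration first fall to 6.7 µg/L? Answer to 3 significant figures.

46.3 km

Flow-weighted average: C = (42.70·0.5500 + 9.700·144.0) / 52.40 = 1420/52.40 = 27.10 µg/L.
Set 27.10·exp(−k·t) = 6.7 → t = ln(27.10/6.7)/k = 231300 s = 64.26 h.
Distance = v·t = 0.20·231300 = 46270 m = 46.27 km.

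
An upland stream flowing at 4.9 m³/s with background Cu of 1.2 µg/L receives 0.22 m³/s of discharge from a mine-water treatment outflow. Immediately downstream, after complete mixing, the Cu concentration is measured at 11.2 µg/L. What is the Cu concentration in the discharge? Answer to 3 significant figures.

234 µg/L

Mass balance: 4.900·1.200 + 0.2200·Cₑ = 5.120·11.20
→ Cₑ = (5.120·11.20 − 4.900·1.200) / 0.2200 = 233.9 µg/L.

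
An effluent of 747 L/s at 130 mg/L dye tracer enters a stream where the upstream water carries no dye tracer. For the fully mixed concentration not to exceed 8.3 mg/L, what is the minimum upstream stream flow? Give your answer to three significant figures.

11000 L/s

Set C_mix = 8.3: (Q·0 + 747.0·130.0) / (Q + 747.0) = 8.3
→ Q = 747.0·(130.0 − 8.3)/(8.3 − 0) = 10950 L/s.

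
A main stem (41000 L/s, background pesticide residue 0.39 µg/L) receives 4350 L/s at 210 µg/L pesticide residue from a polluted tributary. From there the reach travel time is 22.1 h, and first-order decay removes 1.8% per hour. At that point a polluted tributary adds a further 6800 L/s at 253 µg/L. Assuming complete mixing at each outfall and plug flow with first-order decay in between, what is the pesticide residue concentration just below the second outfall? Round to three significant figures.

Conservation of mass: C = (41000·0.3900 + 4350·210.0) / 45350 = 929500/45350 = 20.50 µg/L; combined flow 45350 L/s.
1.8%/h lost → k = −ln(1 − 0.018) = 0.01816 h⁻¹.
After decay, C = 20.50 × e^(−kt) = 20.50 × 0.6694 = 13.72 µg/L.
At the second outfall, C = (45350·13.72 + 6800·253.0) / (45350 + 6800) = 44.92 µg/L.

44.9 µg/L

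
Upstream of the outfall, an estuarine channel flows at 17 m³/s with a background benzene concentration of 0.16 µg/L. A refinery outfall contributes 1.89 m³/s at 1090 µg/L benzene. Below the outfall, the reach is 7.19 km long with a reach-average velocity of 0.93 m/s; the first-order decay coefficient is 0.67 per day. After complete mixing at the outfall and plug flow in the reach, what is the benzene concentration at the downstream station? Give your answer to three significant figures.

103 µg/L

Conservation of mass: C = (17.00·0.1600 + 1.890·1090) / 18.89 = 2063/18.89 = 109.2 µg/L.
Travel time t = 7.19·1000 / 0.93 = 7731 s = 2.148 h.
Applying C = C₀e^(−kt): 109.2 × 0.9418 = 102.8 µg/L.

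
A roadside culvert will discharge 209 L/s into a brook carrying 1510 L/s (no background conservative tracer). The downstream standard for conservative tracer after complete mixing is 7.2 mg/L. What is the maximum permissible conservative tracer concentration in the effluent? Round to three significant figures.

59.2 mg/L

At the limit, (Qr·Cr + Qe·Cₑ)/(Qr + Qe) = 7.2:
Cₑ = (1719·7.2 − 1510·0) / 209.0 = 59.22 mg/L.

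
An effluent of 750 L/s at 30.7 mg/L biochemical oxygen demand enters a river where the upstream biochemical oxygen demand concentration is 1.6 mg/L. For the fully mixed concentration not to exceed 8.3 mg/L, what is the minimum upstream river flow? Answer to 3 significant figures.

2510 L/s

Set C_mix = 8.3: (Q·1.600 + 750.0·30.70) / (Q + 750.0) = 8.3
→ Q = 750.0·(30.70 − 8.3)/(8.3 − 1.600) = 2507 L/s.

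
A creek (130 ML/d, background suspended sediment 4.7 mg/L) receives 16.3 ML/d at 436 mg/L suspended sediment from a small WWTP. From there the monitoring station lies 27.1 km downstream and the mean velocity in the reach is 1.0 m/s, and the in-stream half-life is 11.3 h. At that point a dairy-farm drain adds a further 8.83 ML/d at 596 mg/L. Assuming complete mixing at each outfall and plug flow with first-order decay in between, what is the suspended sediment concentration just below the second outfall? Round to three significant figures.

After mixing, C = (130.0·4.700 + 16.30·436.0) / 146.3 = 7718/146.3 = 52.75 mg/L; combined flow 146.3 ML/d.
Travel time t = 27.1·1000 / 1.0 = 27100 s = 7.528 h.
Half-life 11.3 h → k = ln 2 / 11.3 = 0.06134 h⁻¹ = 1.472 d⁻¹.
First-order decay: C = 52.75·exp(−k·t) = 52.75·0.6302 = 33.24 mg/L.
At the second outfall, C = (146.3·33.24 + 8.830·596.0) / (146.3 + 8.830) = 65.28 mg/L.

65.3 mg/L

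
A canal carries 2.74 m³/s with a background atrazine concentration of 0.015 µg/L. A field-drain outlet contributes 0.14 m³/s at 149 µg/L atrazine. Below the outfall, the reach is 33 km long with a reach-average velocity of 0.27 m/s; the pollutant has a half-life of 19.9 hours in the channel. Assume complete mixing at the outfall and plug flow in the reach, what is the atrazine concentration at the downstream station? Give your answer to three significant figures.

After mixing, C = (2.740·0.01500 + 0.1400·149.0) / 2.880 = 20.90/2.880 = 7.257 µg/L.
Travel time t = 33·1000 / 0.27 = 122200 s = 33.95 h.
Half-life 19.9 h → k = ln 2 / 19.9 = 0.03483 h⁻¹ = 0.8360 d⁻¹.
First-order decay: C = 7.257·exp(−k·t) = 7.257·0.3065 = 2.224 µg/L.

2.22 µg/L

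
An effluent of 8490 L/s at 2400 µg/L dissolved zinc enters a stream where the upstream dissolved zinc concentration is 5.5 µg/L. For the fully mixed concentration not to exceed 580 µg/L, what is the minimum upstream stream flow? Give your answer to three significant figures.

26900 L/s

Set C_mix = 580: (Q·5.500 + 8490·2400) / (Q + 8490) = 580
→ Q = 8490·(2400 − 580)/(580 − 5.500) = 26900 L/s.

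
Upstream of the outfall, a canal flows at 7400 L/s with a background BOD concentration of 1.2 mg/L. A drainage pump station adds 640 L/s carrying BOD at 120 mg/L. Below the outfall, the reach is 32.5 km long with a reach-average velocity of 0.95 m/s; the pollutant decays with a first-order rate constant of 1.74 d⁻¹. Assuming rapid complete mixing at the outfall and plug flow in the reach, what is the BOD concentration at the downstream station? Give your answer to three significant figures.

5.35 mg/L

After mixing, C = (7400·1.200 + 640.0·120.0) / 8040 = 85680/8040 = 10.66 mg/L.
Travel time t = 32.5·1000 / 0.95 = 34210 s = 9.503 h.
First-order decay: C = 10.66·exp(−k·t) = 10.66·0.5021 = 5.351 mg/L.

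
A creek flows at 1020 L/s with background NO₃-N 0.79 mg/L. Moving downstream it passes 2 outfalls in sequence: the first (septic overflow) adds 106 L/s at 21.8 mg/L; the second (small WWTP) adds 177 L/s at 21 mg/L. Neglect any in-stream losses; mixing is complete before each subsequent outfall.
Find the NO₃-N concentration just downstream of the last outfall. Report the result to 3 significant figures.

Below outfall 1: Q → 1126 L/s, C = (1020·0.7900 + 106.0·21.80)/1126 = 2.768 mg/L.
Below outfall 2: Q → 1303 L/s, C = (1126·2.768 + 177.0·21.00)/1303 = 5.245 mg/L.

5.24 mg/L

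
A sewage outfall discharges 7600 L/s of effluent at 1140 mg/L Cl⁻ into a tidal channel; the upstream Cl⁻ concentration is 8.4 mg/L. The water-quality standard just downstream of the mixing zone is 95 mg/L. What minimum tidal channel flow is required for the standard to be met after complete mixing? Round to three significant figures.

Set C_mix = 95: (Q·8.400 + 7600·1140) / (Q + 7600) = 95
→ Q = 7600·(1140 − 95)/(95 − 8.400) = 91710 L/s.

91700 L/s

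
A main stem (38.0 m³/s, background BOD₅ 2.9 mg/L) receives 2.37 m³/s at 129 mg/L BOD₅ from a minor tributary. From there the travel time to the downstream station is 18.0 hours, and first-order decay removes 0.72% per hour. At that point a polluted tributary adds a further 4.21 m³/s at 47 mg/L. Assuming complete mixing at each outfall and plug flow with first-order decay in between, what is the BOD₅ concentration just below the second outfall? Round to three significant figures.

12.6 mg/L

Mixed concentration C = ΣQC/ΣQ = (38.00·2.900 + 2.370·129.0) / 40.37 = 415.9/40.37 = 10.30 mg/L; combined flow 40.37 m³/s.
0.72%/h lost → k = −ln(1 − 0.0072) = 0.007226 h⁻¹.
First-order decay: C = 10.30·exp(−k·t) = 10.30·0.8780 = 9.046 mg/L.
Second outfall: C = (40.37·9.046 + 4.210·47.00)/44.58 = 12.63 mg/L.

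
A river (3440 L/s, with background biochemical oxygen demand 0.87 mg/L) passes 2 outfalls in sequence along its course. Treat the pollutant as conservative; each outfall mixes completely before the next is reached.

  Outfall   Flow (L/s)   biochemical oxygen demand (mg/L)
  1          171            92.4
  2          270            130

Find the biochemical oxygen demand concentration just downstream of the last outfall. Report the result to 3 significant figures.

After outfall 1: Q = 3440 + 171.0 = 3611 L/s; C = (3440·0.8700 + 171.0·92.40)/3611 = 5.204 mg/L.
After outfall 2: Q = 3611 + 270.0 = 3881 L/s; C = (3611·5.204 + 270.0·130.0)/3881 = 13.89 mg/L.

13.9 mg/L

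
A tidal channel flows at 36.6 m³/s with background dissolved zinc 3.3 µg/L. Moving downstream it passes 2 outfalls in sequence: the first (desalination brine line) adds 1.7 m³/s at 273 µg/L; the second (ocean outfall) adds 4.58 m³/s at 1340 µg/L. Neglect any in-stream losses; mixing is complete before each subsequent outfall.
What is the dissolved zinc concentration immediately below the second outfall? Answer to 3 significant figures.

Below outfall 1: Q → 38.30 m³/s, C = (36.60·3.300 + 1.700·273.0)/38.30 = 15.27 µg/L.
Below outfall 2: Q → 42.88 m³/s, C = (38.30·15.27 + 4.580·1340)/42.88 = 156.8 µg/L.

157 µg/L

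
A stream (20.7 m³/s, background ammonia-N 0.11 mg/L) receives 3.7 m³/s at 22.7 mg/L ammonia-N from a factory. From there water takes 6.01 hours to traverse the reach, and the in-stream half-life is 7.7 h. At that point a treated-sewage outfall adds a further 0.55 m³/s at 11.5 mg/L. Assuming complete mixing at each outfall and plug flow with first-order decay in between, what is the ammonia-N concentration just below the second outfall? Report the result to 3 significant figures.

2.27 mg/L

Mass balance: C = (20.70·0.1100 + 3.700·22.70) / 24.40 = 86.27/24.40 = 3.536 mg/L; combined flow 24.40 m³/s.
Half-life 7.7 h → k = ln 2 / 7.7 = 0.09002 h⁻¹ = 2.160 d⁻¹.
Applying C = C₀e^(−kt): 3.536 × 0.5822 = 2.058 mg/L.
Second outfall: C = (24.40·2.058 + 0.5500·11.50)/24.95 = 2.266 mg/L.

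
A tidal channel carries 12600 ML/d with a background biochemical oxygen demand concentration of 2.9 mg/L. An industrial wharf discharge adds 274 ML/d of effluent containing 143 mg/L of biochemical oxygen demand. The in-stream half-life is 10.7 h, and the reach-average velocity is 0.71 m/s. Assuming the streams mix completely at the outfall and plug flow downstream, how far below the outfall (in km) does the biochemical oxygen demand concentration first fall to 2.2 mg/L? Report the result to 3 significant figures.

38.8 km

Flow-weighted average: C = (12600·2.900 + 274.0·143.0) / 12870 = 75720/12870 = 5.882 mg/L.
Half-life 10.7 h → k = ln 2 / 10.7 = 0.06478 h⁻¹ = 1.555 d⁻¹.
Set 5.882·exp(−k·t) = 2.2 → t = ln(5.882/2.2)/k = 54650 s = 15.18 h.
Distance = v·t = 0.71·54650 = 38800 m = 38.80 km.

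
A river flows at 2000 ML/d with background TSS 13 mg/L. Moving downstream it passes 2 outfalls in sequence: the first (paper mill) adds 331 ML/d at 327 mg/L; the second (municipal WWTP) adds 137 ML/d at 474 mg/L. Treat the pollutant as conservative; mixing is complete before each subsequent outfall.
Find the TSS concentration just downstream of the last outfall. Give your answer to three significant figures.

Outfall 1: combined Q = 2331 ML/d; C = (2000·13.00 + 331.0·327.0)/2331 = 57.59 mg/L.
Outfall 2: combined Q = 2468 ML/d; C = (2331·57.59 + 137.0·474.0)/2468 = 80.70 mg/L.

80.7 mg/L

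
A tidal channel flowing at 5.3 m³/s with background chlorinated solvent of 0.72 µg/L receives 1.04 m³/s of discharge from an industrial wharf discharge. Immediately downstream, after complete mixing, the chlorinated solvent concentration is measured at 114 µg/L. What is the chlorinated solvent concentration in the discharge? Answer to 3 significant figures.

Mass balance: 5.300·0.7200 + 1.040·Cₑ = 6.340·114.0
→ Cₑ = (6.340·114.0 − 5.300·0.7200) / 1.040 = 691.3 µg/L.

691 µg/L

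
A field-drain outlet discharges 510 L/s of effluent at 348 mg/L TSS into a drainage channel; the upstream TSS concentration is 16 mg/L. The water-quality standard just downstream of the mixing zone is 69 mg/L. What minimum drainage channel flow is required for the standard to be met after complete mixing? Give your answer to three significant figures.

2680 L/s

Set C_mix = 69: (Q·16.00 + 510.0·348.0) / (Q + 510.0) = 69
→ Q = 510.0·(348.0 − 69)/(69 − 16.00) = 2685 L/s.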